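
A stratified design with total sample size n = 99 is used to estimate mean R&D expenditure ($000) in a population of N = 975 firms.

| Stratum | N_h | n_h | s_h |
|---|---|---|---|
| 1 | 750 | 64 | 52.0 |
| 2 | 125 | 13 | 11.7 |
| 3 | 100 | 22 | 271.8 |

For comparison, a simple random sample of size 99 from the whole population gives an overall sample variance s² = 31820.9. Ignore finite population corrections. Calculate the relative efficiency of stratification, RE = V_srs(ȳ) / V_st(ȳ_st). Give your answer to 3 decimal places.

V̂(ȳ_st) = Σ W_h² s_h²/n_h, with W_h = N_h/N and N = 975:
  stratum 1: (750/975)²·52.0²/64 = 25
  stratum 2: (125/975)²·11.7²/13 = 0.173077
  stratum 3: (100/975)²·271.8²/22 = 35.3238
V_st = 60.4968
V_srs = s²/n = 31820.9/99 = 321.423
Relative efficiency = V_srs / V_st = 321.423/60.4968 = 5.3131

RE ≈ 5.313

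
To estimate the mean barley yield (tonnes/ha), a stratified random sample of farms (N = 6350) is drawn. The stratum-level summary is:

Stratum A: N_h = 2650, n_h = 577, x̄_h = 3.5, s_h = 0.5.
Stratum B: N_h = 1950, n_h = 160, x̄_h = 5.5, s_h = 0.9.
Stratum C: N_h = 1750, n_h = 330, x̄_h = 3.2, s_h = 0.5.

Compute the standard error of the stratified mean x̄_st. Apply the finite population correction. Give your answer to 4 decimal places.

SE(x̄_st) ≈ 0.0233

V̂(x̄_st) = Σ W_h² (1 − n_h/N_h) s_h²/n_h, with W_h = N_h/N and N = 6350:
  stratum A: (2650/6350)²·(1 − 577/2650)·0.5²/577 = 5.90285e-05
  stratum B: (1950/6350)²·(1 − 160/1950)·0.9²/160 = 0.000438233
  stratum C: (1750/6350)²·(1 − 330/1750)·0.5²/330 = 4.6688e-05
V̂(x̄_st) = 0.00054395
SE(x̄_st) = √0.00054395 = 0.0233227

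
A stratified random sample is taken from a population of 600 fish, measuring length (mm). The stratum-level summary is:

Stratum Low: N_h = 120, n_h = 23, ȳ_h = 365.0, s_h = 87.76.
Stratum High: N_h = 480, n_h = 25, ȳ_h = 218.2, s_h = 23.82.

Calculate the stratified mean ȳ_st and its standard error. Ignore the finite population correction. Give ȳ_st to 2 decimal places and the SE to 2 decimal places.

ȳ_st ≈ 247.56, SE ≈ 5.28

ȳ_st = Σ W_h ȳ_h = (120·365.0 + 480·218.2)/600 = 247.56000
V̂(ȳ_st) = Σ W_h² s_h²/n_h, with W_h = N_h/N and N = 600:
  stratum Low: (120/600)²·87.76²/23 = 13.3945
  stratum High: (480/600)²·23.82²/25 = 14.5252
V̂(ȳ_st) = 27.9197
SE(ȳ_st) = √27.9197 = 5.28391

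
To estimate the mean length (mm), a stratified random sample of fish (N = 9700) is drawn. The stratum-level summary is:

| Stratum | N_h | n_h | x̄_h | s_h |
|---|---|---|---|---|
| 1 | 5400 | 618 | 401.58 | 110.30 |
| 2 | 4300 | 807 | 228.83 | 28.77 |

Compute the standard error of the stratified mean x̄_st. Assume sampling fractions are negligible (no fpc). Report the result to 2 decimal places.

SE(x̄_st) ≈ 2.51

V̂(x̄_st) = Σ W_h² s_h²/n_h, with W_h = N_h/N and N = 9700:
  stratum 1: (5400/9700)²·110.30²/618 = 6.10108
  stratum 2: (4300/9700)²·28.77²/807 = 0.201558
V̂(x̄_st) = 6.30264
SE(x̄_st) = √6.30264 = 2.51051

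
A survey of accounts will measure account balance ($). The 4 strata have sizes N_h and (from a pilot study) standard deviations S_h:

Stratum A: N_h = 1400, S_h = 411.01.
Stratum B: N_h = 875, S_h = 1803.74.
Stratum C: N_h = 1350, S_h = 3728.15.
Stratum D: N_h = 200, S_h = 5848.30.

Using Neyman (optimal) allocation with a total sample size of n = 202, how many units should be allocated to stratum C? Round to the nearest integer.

Neyman allocation: n_h = n · N_h S_h / Σ N_i S_i, with n = 202.
  stratum A: N_h·S_h = 1400·411.01 = 575414.00
  stratum B: N_h·S_h = 875·1803.74 = 1578272.50
  stratum C: N_h·S_h = 1350·3728.15 = 5033002.50
  stratum D: N_h·S_h = 200·5848.30 = 1169660.00
Σ N_h S_h = 8356349.00
n for stratum C = 202·5033002.50/8356349.00 = 121.664 → 122

122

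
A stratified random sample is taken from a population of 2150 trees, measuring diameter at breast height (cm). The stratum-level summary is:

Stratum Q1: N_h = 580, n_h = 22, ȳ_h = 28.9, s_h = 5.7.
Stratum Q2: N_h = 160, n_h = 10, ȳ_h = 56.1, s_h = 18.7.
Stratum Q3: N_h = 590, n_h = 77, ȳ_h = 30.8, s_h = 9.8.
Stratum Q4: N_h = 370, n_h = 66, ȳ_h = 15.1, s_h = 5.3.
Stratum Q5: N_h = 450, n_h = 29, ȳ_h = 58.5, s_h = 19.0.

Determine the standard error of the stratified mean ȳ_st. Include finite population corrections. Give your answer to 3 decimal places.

SE(ȳ_st) ≈ 0.942

V̂(ȳ_st) = Σ W_h² (1 − n_h/N_h) s_h²/n_h, with W_h = N_h/N and N = 2150:
  stratum Q1: (580/2150)²·(1 − 22/580)·5.7²/22 = 0.103398
  stratum Q2: (160/2150)²·(1 − 10/160)·18.7²/10 = 0.181559
  stratum Q3: (590/2150)²·(1 − 77/590)·9.8²/77 = 0.0816684
  stratum Q4: (370/2150)²·(1 − 66/370)·5.3²/66 = 0.0103563
  stratum Q5: (450/2150)²·(1 − 29/450)·19.0²/29 = 0.510184
V̂(ȳ_st) = 0.887166
SE(ȳ_st) = √0.887166 = 0.941895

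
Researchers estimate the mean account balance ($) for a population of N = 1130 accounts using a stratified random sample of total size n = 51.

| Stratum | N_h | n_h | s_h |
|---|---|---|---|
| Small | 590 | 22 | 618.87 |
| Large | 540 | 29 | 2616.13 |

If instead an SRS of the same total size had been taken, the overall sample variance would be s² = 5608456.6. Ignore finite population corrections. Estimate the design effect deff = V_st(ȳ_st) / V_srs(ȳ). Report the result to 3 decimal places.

deff ≈ 0.533

V̂(ȳ_st) = Σ W_h² s_h²/n_h, with W_h = N_h/N and N = 1130:
  stratum Small: (590/1130)²·618.87²/22 = 4745.95
  stratum Large: (540/1130)²·2616.13²/29 = 53895.3
V_st = 58641.3
V_srs = s²/n = 5608456.6/51 = 109970
deff = V_st / V_srs = 58641.3/109970 = 0.5332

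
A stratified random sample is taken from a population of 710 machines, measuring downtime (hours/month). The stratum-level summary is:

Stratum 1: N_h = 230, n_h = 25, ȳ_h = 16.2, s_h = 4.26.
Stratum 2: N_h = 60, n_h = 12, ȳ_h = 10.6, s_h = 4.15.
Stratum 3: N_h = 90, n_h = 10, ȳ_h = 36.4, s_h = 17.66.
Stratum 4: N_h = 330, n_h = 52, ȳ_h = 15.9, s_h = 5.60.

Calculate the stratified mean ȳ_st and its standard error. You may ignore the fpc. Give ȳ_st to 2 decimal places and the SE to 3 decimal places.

ȳ_st ≈ 18.15, SE ≈ 0.847

ȳ_st = Σ W_h ȳ_h = (230·16.2 + 60·10.6 + 90·36.4 + 330·15.9)/710 = 18.14789
V̂(ȳ_st) = Σ W_h² s_h²/n_h, with W_h = N_h/N and N = 710:
  stratum 1: (230/710)²·4.26²/25 = 0.076176
  stratum 2: (60/710)²·4.15²/12 = 0.0102495
  stratum 3: (90/710)²·17.66²/10 = 0.501129
  stratum 4: (330/710)²·5.60²/52 = 0.130282
V̂(ȳ_st) = 0.717837
SE(ȳ_st) = √0.717837 = 0.847252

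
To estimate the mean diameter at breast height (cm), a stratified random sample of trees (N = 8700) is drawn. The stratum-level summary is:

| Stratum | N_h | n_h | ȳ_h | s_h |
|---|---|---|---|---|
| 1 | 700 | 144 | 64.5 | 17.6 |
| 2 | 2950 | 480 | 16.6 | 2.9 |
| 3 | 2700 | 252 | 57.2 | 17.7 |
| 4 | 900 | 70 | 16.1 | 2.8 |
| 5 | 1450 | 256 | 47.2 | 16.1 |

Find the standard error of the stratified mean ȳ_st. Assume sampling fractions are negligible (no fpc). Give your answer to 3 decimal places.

SE(ȳ_st) ≈ 0.406

V̂(ȳ_st) = Σ W_h² s_h²/n_h, with W_h = N_h/N and N = 8700:
  stratum 1: (700/8700)²·17.6²/144 = 0.0139258
  stratum 2: (2950/8700)²·2.9²/480 = 0.00201447
  stratum 3: (2700/8700)²·17.7²/252 = 0.119739
  stratum 4: (900/8700)²·2.8²/70 = 0.00119857
  stratum 5: (1450/8700)²·16.1²/256 = 0.0281261
V̂(ȳ_st) = 0.165004
SE(ȳ_st) = √0.165004 = 0.406207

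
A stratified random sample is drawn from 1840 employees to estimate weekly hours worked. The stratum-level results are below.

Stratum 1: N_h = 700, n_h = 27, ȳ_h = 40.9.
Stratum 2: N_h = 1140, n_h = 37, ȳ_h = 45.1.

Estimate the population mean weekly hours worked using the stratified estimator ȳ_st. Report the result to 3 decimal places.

ȳ_st ≈ 43.502

N = Σ N_h = 1840. Stratum weights W_h = N_h/N.
ȳ_st = (700·40.9 + 1140·45.1) / 1840 = 43.50217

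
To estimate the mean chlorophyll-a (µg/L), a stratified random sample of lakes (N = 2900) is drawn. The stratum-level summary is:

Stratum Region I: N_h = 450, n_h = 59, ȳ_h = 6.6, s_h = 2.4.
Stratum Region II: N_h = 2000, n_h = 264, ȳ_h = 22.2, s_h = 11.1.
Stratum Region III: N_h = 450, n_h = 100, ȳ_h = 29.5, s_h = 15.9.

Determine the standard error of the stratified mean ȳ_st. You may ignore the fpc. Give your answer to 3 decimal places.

V̂(ȳ_st) = Σ W_h² s_h²/n_h, with W_h = N_h/N and N = 2900:
  stratum Region I: (450/2900)²·2.4²/59 = 0.00235071
  stratum Region II: (2000/2900)²·11.1²/264 = 0.221976
  stratum Region III: (450/2900)²·15.9²/100 = 0.0608728
V̂(ȳ_st) = 0.2852
SE(ȳ_st) = √0.2852 = 0.534041

SE(ȳ_st) ≈ 0.534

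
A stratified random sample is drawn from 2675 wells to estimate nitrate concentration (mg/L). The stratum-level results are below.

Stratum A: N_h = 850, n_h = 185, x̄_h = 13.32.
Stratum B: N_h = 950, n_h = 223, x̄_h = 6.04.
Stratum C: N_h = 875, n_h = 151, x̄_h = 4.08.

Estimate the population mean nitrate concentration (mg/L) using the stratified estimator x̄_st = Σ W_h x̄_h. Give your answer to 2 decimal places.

N = Σ N_h = 2675. Stratum weights W_h = N_h/N.
x̄_st = (850·13.32 + 950·6.04 + 875·4.08) / 2675 = 7.7121

x̄_st ≈ 7.71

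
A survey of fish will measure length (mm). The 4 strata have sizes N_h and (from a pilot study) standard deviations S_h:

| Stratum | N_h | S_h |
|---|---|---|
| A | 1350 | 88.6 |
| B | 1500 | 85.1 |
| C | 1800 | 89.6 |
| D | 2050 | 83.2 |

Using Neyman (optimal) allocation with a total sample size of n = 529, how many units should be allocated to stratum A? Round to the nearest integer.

Neyman allocation: n_h = n · N_h S_h / Σ N_i S_i, with n = 529.
  stratum A: N_h·S_h = 1350·88.6 = 119610.00
  stratum B: N_h·S_h = 1500·85.1 = 127650.00
  stratum C: N_h·S_h = 1800·89.6 = 161280.00
  stratum D: N_h·S_h = 2050·83.2 = 170560.00
Σ N_h S_h = 579100.00
n for stratum A = 529·119610.00/579100.00 = 109.262 → 109

109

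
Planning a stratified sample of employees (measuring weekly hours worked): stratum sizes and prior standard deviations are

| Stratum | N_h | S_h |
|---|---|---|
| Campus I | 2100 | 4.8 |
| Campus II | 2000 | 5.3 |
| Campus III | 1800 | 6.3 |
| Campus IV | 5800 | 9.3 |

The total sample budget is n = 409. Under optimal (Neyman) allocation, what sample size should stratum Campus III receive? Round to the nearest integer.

Neyman allocation: n_h = n · N_h S_h / Σ N_i S_i, with n = 409.
  stratum Campus I: N_h·S_h = 2100·4.8 = 10080.00
  stratum Campus II: N_h·S_h = 2000·5.3 = 10600.00
  stratum Campus III: N_h·S_h = 1800·6.3 = 11340.00
  stratum Campus IV: N_h·S_h = 5800·9.3 = 53940.00
Σ N_h S_h = 85960.00
n for stratum Campus III = 409·11340.00/85960.00 = 53.956 → 54

54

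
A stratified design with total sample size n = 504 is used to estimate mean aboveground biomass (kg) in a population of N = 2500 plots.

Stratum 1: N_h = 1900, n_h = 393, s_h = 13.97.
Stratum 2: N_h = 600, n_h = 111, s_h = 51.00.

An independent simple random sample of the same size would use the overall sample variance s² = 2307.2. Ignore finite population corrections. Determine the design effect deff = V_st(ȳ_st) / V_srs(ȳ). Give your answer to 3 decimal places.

V̂(ȳ_st) = Σ W_h² s_h²/n_h, with W_h = N_h/N and N = 2500:
  stratum 1: (1900/2500)²·13.97²/393 = 0.286832
  stratum 2: (600/2500)²·51.00²/111 = 1.34971
V_st = 1.63654
V_srs = s²/n = 2307.2/504 = 4.57778
deff = V_st / V_srs = 1.63654/4.57778 = 0.3575

deff ≈ 0.357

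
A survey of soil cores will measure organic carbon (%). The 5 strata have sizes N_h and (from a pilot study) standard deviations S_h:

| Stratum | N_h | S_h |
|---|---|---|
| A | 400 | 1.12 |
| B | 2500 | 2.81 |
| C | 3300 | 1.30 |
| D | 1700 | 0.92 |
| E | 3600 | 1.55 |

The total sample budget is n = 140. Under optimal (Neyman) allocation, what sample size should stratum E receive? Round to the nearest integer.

Neyman allocation: n_h = n · N_h S_h / Σ N_i S_i, with n = 140.
  stratum A: N_h·S_h = 400·1.12 = 448.00
  stratum B: N_h·S_h = 2500·2.81 = 7025.00
  stratum C: N_h·S_h = 3300·1.30 = 4290.00
  stratum D: N_h·S_h = 1700·0.92 = 1564.00
  stratum E: N_h·S_h = 3600·1.55 = 5580.00
Σ N_h S_h = 18907.00
n for stratum E = 140·5580.00/18907.00 = 41.318 → 41

41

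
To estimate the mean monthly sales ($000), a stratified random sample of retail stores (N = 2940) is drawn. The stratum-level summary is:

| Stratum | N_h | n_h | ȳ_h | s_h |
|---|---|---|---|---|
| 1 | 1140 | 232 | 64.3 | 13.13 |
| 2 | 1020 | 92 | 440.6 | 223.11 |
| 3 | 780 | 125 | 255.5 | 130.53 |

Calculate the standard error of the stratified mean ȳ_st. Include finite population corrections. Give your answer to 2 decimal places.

V̂(ȳ_st) = Σ W_h² (1 − n_h/N_h) s_h²/n_h, with W_h = N_h/N and N = 2940:
  stratum 1: (1140/2940)²·(1 − 232/1140)·13.13²/232 = 0.0889892
  stratum 2: (1020/2940)²·(1 − 92/1020)·223.11²/92 = 59.2521
  stratum 3: (780/2940)²·(1 − 125/780)·130.53²/125 = 8.0566
V̂(ȳ_st) = 67.3977
SE(ȳ_st) = √67.3977 = 8.20961

SE(ȳ_st) ≈ 8.21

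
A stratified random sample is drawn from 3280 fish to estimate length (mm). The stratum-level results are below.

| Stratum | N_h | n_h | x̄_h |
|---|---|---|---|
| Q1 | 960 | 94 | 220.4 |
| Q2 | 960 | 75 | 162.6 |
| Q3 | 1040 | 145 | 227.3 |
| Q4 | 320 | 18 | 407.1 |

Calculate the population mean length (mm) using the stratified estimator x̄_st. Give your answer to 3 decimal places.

x̄_st ≈ 223.885

N = Σ N_h = 3280. Stratum weights W_h = N_h/N.
x̄_st = (960·220.4 + 960·162.6 + 1040·227.3 + 320·407.1) / 3280 = 223.88537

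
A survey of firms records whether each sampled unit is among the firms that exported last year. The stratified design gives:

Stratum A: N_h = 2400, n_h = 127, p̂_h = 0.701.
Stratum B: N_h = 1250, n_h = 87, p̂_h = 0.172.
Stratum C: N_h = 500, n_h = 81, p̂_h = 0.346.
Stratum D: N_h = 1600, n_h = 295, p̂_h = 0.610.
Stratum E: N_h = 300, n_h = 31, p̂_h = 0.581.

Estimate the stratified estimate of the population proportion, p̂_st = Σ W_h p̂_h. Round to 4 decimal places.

N = 6050; stratum weights W_h = N_h/N.
p̂_st = Σ W_h p̂_h = (2400·0.701 + 1250·0.172 + 500·0.346 + 1600·0.610 + 300·0.581)/6050 = 0.53235

p̂_st ≈ 0.5323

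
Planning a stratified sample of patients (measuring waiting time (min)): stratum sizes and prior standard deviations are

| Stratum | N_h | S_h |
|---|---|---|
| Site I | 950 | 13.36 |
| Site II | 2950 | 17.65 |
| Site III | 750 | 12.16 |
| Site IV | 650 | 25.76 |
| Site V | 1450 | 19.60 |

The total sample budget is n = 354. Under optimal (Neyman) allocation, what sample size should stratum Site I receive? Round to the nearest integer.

Neyman allocation: n_h = n · N_h S_h / Σ N_i S_i, with n = 354.
  stratum Site I: N_h·S_h = 950·13.36 = 12692.00
  stratum Site II: N_h·S_h = 2950·17.65 = 52067.50
  stratum Site III: N_h·S_h = 750·12.16 = 9120.00
  stratum Site IV: N_h·S_h = 650·25.76 = 16744.00
  stratum Site V: N_h·S_h = 1450·19.60 = 28420.00
Σ N_h S_h = 119043.50
n for stratum Site I = 354·12692.00/119043.50 = 37.742 → 38

38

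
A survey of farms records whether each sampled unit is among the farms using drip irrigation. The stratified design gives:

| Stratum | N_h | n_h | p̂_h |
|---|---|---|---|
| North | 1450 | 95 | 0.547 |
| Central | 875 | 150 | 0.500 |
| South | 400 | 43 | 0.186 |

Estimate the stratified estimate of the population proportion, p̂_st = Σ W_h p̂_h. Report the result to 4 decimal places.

N = 2725; stratum weights W_h = N_h/N.
p̂_st = Σ W_h p̂_h = (1450·0.547 + 875·0.500 + 400·0.186)/2725 = 0.47892

p̂_st ≈ 0.4789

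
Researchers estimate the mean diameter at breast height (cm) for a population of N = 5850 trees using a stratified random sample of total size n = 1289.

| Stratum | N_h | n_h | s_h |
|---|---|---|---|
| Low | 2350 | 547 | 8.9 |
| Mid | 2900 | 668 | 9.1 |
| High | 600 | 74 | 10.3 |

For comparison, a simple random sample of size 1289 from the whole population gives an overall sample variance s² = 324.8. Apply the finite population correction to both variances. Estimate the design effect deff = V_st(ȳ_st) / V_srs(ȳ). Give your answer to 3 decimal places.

deff ≈ 0.278

V̂(ȳ_st) = Σ W_h² (1 − n_h/N_h) s_h²/n_h, with W_h = N_h/N and N = 5850:
  stratum Low: (2350/5850)²·(1 − 547/2350)·8.9²/547 = 0.0179285
  stratum Mid: (2900/5850)²·(1 − 668/2900)·9.1²/668 = 0.023447
  stratum High: (600/5850)²·(1 − 74/600)·10.3²/74 = 0.0132211
V_st = 0.0545966
V_srs = (1 − 1289/5850)·324.8/1289 = 0.196457
deff = V_st / V_srs = 0.0545966/0.196457 = 0.2779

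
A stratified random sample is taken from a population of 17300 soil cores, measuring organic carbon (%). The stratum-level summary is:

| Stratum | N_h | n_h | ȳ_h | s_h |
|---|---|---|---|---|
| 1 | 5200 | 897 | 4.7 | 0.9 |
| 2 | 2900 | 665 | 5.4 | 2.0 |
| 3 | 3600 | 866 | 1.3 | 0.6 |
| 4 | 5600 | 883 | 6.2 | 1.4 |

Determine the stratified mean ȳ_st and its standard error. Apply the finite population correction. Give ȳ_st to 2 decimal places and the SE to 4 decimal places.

ȳ_st ≈ 4.60, SE ≈ 0.0202

ȳ_st = Σ W_h ȳ_h = (5200·4.7 + 2900·5.4 + 3600·1.3 + 5600·6.2)/17300 = 4.59538
V̂(ȳ_st) = Σ W_h² (1 − n_h/N_h) s_h²/n_h, with W_h = N_h/N and N = 17300:
  stratum 1: (5200/17300)²·(1 − 897/5200)·0.9²/897 = 6.75111e-05
  stratum 2: (2900/17300)²·(1 − 665/2900)·2.0²/665 = 0.000130263
  stratum 3: (3600/17300)²·(1 − 866/3600)·0.6²/866 = 1.36708e-05
  stratum 4: (5600/17300)²·(1 − 883/5600)·1.4²/883 = 0.00019591
V̂(ȳ_st) = 0.000407355
SE(ȳ_st) = √0.000407355 = 0.020183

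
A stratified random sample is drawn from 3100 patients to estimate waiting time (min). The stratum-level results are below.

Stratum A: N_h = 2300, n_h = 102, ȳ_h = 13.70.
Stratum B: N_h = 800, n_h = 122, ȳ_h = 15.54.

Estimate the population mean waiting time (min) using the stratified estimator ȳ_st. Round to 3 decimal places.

ȳ_st ≈ 14.175

N = Σ N_h = 3100. Stratum weights W_h = N_h/N.
ȳ_st = (2300·13.70 + 800·15.54) / 3100 = 14.17484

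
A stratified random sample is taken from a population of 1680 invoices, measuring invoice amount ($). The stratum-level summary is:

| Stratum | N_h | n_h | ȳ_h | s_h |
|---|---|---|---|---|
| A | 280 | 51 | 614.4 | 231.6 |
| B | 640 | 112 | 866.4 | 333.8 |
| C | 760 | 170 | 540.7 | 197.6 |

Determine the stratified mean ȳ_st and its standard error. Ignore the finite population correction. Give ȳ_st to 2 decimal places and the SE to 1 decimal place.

ȳ_st = Σ W_h ȳ_h = (280·614.4 + 640·866.4 + 760·540.7)/1680 = 677.05952
V̂(ȳ_st) = Σ W_h² s_h²/n_h, with W_h = N_h/N and N = 1680:
  stratum A: (280/1680)²·231.6²/51 = 29.2149
  stratum B: (640/1680)²·333.8²/112 = 144.376
  stratum C: (760/1680)²·197.6²/170 = 47.0039
V̂(ȳ_st) = 220.595
SE(ȳ_st) = √220.595 = 14.8524

ȳ_st ≈ 677.06, SE ≈ 14.9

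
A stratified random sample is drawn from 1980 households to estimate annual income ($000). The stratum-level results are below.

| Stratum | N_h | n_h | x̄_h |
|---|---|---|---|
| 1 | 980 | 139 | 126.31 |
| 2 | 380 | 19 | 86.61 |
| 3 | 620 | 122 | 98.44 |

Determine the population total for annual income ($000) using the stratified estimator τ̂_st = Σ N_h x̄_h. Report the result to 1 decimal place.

τ̂_st = Σ N_h x̄_h = 980·126.31 + 380·86.61 + 620·98.44 = 217728.4

τ̂_st ≈ 217728.4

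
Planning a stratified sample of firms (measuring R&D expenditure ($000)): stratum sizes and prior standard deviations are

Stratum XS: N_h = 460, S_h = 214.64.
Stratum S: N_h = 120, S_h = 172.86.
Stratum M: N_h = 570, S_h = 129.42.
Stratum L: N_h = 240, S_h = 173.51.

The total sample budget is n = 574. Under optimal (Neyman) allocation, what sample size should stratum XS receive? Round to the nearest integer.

241

Neyman allocation: n_h = n · N_h S_h / Σ N_i S_i, with n = 574.
  stratum XS: N_h·S_h = 460·214.64 = 98734.40
  stratum S: N_h·S_h = 120·172.86 = 20743.20
  stratum M: N_h·S_h = 570·129.42 = 73769.40
  stratum L: N_h·S_h = 240·173.51 = 41642.40
Σ N_h S_h = 234889.40
n for stratum XS = 574·98734.40/234889.40 = 241.278 → 241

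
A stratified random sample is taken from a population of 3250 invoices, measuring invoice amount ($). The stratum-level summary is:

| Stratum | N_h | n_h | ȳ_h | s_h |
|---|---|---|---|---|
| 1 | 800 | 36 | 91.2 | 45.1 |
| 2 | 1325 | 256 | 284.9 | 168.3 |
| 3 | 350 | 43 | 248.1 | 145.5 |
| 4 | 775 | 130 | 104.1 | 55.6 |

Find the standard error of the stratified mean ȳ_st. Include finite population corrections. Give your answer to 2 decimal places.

SE(ȳ_st) ≈ 4.92

V̂(ȳ_st) = Σ W_h² (1 − n_h/N_h) s_h²/n_h, with W_h = N_h/N and N = 3250:
  stratum 1: (800/3250)²·(1 − 36/800)·45.1²/36 = 3.26939
  stratum 2: (1325/3250)²·(1 − 256/1325)·168.3²/256 = 14.8373
  stratum 3: (350/3250)²·(1 − 43/350)·145.5²/43 = 5.00838
  stratum 4: (775/3250)²·(1 − 130/775)·55.6²/130 = 1.12538
V̂(ȳ_st) = 24.2405
SE(ȳ_st) = √24.2405 = 4.92346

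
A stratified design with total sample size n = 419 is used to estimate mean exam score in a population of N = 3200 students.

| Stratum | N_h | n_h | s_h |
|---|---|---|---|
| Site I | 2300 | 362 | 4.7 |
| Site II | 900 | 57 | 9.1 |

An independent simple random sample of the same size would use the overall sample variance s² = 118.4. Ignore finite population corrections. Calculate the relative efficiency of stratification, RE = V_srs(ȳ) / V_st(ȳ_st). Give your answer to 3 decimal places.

RE ≈ 1.930

V̂(ȳ_st) = Σ W_h² s_h²/n_h, with W_h = N_h/N and N = 3200:
  stratum Site I: (2300/3200)²·4.7²/362 = 0.0315241
  stratum Site II: (900/3200)²·9.1²/57 = 0.114919
V_st = 0.146443
V_srs = s²/n = 118.4/419 = 0.282578
Relative efficiency = V_srs / V_st = 0.282578/0.146443 = 1.9296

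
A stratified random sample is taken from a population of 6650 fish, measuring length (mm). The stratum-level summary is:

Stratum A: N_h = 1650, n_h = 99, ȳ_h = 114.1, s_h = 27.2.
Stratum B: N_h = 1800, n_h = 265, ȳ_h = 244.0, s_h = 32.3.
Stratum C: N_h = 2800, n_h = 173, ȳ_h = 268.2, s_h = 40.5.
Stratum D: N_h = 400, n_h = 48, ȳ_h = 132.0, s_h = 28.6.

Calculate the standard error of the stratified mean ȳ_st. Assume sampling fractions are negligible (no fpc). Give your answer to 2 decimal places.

V̂(ȳ_st) = Σ W_h² s_h²/n_h, with W_h = N_h/N and N = 6650:
  stratum A: (1650/6650)²·27.2²/99 = 0.460073
  stratum B: (1800/6650)²·32.3²/265 = 0.288444
  stratum C: (2800/6650)²·40.5²/173 = 1.68088
  stratum D: (400/6650)²·28.6²/48 = 0.0616549
V̂(ȳ_st) = 2.49105
SE(ȳ_st) = √2.49105 = 1.57831

SE(ȳ_st) ≈ 1.58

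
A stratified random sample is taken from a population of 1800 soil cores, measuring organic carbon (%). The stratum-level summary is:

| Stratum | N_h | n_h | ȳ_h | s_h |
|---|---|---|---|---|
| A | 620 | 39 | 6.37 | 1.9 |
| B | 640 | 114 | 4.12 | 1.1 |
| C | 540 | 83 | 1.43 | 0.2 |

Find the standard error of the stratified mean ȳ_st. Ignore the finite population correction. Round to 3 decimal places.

SE(ȳ_st) ≈ 0.111

V̂(ȳ_st) = Σ W_h² s_h²/n_h, with W_h = N_h/N and N = 1800:
  stratum A: (620/1800)²·1.9²/39 = 0.010982
  stratum B: (640/1800)²·1.1²/114 = 0.00134182
  stratum C: (540/1800)²·0.2²/83 = 4.33735e-05
V̂(ȳ_st) = 0.0123672
SE(ȳ_st) = √0.0123672 = 0.111208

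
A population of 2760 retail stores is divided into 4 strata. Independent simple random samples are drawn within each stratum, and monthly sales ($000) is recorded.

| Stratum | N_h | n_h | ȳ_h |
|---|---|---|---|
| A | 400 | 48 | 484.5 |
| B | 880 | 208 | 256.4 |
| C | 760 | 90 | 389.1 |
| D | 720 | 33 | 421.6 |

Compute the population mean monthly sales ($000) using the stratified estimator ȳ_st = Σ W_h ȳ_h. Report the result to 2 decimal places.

N = Σ N_h = 2760. Stratum weights W_h = N_h/N.
ȳ_st = (400·484.5 + 880·256.4 + 760·389.1 + 720·421.6) / 2760 = 369.0942

ȳ_st ≈ 369.09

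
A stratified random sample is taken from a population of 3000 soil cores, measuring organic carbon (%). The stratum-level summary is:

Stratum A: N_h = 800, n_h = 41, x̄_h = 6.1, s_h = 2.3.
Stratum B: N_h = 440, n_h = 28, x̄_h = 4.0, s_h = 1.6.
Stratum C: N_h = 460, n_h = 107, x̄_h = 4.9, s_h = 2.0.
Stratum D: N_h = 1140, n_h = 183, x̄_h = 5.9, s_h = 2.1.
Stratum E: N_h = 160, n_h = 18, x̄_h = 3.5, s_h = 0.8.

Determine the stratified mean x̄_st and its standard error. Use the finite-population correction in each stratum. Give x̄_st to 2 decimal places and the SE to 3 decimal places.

x̄_st ≈ 5.39, SE ≈ 0.119

x̄_st = Σ W_h x̄_h = (800·6.1 + 440·4.0 + 460·4.9 + 1140·5.9 + 160·3.5)/3000 = 5.39333
V̂(x̄_st) = Σ W_h² (1 − n_h/N_h) s_h²/n_h, with W_h = N_h/N and N = 3000:
  stratum A: (800/3000)²·(1 − 41/800)·2.3²/41 = 0.00870485
  stratum B: (440/3000)²·(1 − 28/440)·1.6²/28 = 0.00184157
  stratum C: (460/3000)²·(1 − 107/460)·2.0²/107 = 0.000674476
  stratum D: (1140/3000)²·(1 − 183/1140)·2.1²/183 = 0.0029212
  stratum E: (160/3000)²·(1 − 18/160)·0.8²/18 = 8.9758e-05
V̂(x̄_st) = 0.0142319
SE(x̄_st) = √0.0142319 = 0.119297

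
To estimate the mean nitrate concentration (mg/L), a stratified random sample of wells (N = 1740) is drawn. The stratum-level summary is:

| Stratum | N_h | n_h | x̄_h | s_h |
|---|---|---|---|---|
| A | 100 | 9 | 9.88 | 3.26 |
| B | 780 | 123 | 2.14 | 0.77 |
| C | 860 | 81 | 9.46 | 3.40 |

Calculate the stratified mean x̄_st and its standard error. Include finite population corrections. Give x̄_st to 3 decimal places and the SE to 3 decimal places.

x̄_st = Σ W_h x̄_h = (100·9.88 + 780·2.14 + 860·9.46)/1740 = 6.20276
V̂(x̄_st) = Σ W_h² (1 − n_h/N_h) s_h²/n_h, with W_h = N_h/N and N = 1740:
  stratum A: (100/1740)²·(1 − 9/100)·3.26²/9 = 0.00354924
  stratum B: (780/1740)²·(1 − 123/780)·0.77²/123 = 0.000815902
  stratum C: (860/1740)²·(1 − 81/860)·3.40²/81 = 0.0315799
V̂(x̄_st) = 0.035945
SE(x̄_st) = √0.035945 = 0.189592

x̄_st ≈ 6.203, SE ≈ 0.190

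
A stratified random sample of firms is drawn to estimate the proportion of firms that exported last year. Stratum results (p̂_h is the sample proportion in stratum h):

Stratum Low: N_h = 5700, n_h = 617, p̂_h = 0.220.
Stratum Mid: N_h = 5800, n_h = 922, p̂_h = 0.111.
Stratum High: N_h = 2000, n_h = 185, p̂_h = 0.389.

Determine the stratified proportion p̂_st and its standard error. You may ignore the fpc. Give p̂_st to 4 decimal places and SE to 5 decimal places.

p̂_st ≈ 0.1982, SE ≈ 0.00989

N = 13500; stratum weights W_h = N_h/N.
p̂_st = Σ W_h p̂_h = (5700·0.220 + 5800·0.111 + 2000·0.389)/13500 = 0.19821
V̂(p̂_st) = Σ W_h² p̂_h(1−p̂_h)/(n_h−1):
  stratum Low: (5700/13500)²·0.220·0.780/616 = 4.96614e-05
  stratum Mid: (5800/13500)²·0.111·0.889/921 = 1.97767e-05
  stratum High: (2000/13500)²·0.389·0.611/184 = 2.83508e-05
V̂(p̂_st) = 9.77889e-05; SE = √V̂ = 0.00988883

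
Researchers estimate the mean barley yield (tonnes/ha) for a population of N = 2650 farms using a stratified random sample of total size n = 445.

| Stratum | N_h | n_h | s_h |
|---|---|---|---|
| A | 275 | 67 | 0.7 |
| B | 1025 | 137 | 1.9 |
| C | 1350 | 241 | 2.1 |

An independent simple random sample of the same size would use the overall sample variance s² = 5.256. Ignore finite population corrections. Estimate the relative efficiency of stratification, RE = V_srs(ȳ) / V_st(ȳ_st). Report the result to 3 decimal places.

RE ≈ 1.347

V̂(ȳ_st) = Σ W_h² s_h²/n_h, with W_h = N_h/N and N = 2650:
  stratum A: (275/2650)²·0.7²/67 = 7.8758e-05
  stratum B: (1025/2650)²·1.9²/137 = 0.00394224
  stratum C: (1350/2650)²·2.1²/241 = 0.00474895
V_st = 0.00876994
V_srs = s²/n = 5.256/445 = 0.0118112
Relative efficiency = V_srs / V_st = 0.0118112/0.00876994 = 1.3468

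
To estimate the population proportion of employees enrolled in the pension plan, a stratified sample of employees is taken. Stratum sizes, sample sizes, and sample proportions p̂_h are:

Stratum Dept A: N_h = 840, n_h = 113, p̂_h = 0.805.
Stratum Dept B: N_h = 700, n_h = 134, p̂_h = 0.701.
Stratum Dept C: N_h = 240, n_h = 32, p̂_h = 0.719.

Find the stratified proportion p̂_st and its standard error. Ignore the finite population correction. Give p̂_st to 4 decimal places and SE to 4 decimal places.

N = 1780; stratum weights W_h = N_h/N.
p̂_st = Σ W_h p̂_h = (840·0.805 + 700·0.701 + 240·0.719)/1780 = 0.75251
V̂(p̂_st) = Σ W_h² p̂_h(1−p̂_h)/(n_h−1):
  stratum Dept A: (840/1780)²·0.805·0.195/112 = 0.000312127
  stratum Dept B: (700/1780)²·0.701·0.299/133 = 0.000243721
  stratum Dept C: (240/1780)²·0.719·0.281/31 = 0.000118483
V̂(p̂_st) = 0.000674331; SE = √V̂ = 0.0259679

p̂_st ≈ 0.7525, SE ≈ 0.0260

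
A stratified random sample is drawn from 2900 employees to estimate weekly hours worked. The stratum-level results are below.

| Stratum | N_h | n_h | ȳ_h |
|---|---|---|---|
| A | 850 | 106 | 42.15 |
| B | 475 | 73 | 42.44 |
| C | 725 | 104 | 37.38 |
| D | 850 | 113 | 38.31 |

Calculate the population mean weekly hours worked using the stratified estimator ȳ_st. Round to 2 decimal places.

ȳ_st ≈ 39.88

N = Σ N_h = 2900. Stratum weights W_h = N_h/N.
ȳ_st = (850·42.15 + 475·42.44 + 725·37.38 + 850·38.31) / 2900 = 39.8795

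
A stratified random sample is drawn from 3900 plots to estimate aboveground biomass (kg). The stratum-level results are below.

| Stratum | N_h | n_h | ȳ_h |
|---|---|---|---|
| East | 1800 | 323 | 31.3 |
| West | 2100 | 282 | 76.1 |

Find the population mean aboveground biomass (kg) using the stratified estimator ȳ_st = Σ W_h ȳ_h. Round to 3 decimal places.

N = Σ N_h = 3900. Stratum weights W_h = N_h/N.
ȳ_st = (1800·31.3 + 2100·76.1) / 3900 = 55.42308

ȳ_st ≈ 55.423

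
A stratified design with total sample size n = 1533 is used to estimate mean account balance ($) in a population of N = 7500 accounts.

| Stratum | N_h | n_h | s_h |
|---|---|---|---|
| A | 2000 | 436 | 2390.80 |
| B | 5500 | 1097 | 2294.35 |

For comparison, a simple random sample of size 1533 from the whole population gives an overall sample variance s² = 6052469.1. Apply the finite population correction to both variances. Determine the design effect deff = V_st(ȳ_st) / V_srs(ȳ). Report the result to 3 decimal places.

V̂(ȳ_st) = Σ W_h² (1 − n_h/N_h) s_h²/n_h, with W_h = N_h/N and N = 7500:
  stratum A: (2000/7500)²·(1 − 436/2000)·2390.80²/436 = 729.028
  stratum B: (5500/7500)²·(1 − 1097/5500)·2294.35²/1097 = 2065.86
V_st = 2794.89
V_srs = (1 − 1533/7500)·6052469.1/1533 = 3141.12
deff = V_st / V_srs = 2794.89/3141.12 = 0.8898

deff ≈ 0.890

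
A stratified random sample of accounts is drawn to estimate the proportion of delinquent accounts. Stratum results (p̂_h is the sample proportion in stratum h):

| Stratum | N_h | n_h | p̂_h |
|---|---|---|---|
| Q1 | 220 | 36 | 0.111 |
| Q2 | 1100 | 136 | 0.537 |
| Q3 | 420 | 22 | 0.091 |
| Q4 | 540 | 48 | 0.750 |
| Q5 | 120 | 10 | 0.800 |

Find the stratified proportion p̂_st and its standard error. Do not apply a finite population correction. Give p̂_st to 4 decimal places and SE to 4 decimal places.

N = 2400; stratum weights W_h = N_h/N.
p̂_st = Σ W_h p̂_h = (220·0.111 + 1100·0.537 + 420·0.091 + 540·0.750 + 120·0.800)/2400 = 0.48098
V̂(p̂_st) = Σ W_h² p̂_h(1−p̂_h)/(n_h−1):
  stratum Q1: (220/2400)²·0.111·0.889/35 = 2.36908e-05
  stratum Q2: (1100/2400)²·0.537·0.463/135 = 0.000386887
  stratum Q3: (420/2400)²·0.091·0.909/21 = 0.000120632
  stratum Q4: (540/2400)²·0.750·0.250/47 = 0.000201961
  stratum Q5: (120/2400)²·0.800·0.200/9 = 4.44444e-05
V̂(p̂_st) = 0.000777616; SE = √V̂ = 0.0278858

p̂_st ≈ 0.4810, SE ≈ 0.0279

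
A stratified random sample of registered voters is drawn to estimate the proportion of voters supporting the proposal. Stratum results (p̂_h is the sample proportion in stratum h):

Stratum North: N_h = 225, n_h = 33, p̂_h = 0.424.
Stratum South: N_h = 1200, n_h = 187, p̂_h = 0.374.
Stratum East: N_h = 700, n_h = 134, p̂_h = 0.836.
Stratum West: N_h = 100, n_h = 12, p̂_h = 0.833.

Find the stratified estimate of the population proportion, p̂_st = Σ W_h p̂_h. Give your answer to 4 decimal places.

p̂_st ≈ 0.5450

N = 2225; stratum weights W_h = N_h/N.
p̂_st = Σ W_h p̂_h = (225·0.424 + 1200·0.374 + 700·0.836 + 100·0.833)/2225 = 0.54503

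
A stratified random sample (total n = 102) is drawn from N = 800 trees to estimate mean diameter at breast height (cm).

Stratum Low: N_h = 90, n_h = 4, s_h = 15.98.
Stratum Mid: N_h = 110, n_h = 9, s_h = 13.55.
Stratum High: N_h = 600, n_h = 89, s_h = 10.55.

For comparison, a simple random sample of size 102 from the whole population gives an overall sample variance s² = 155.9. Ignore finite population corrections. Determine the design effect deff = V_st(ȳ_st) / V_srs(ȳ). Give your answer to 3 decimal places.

V̂(ȳ_st) = Σ W_h² s_h²/n_h, with W_h = N_h/N and N = 800:
  stratum Low: (90/800)²·15.98²/4 = 0.807976
  stratum Mid: (110/800)²·13.55²/9 = 0.385693
  stratum High: (600/800)²·10.55²/89 = 0.703457
V_st = 1.89713
V_srs = s²/n = 155.9/102 = 1.52843
deff = V_st / V_srs = 1.89713/1.52843 = 1.2412

deff ≈ 1.241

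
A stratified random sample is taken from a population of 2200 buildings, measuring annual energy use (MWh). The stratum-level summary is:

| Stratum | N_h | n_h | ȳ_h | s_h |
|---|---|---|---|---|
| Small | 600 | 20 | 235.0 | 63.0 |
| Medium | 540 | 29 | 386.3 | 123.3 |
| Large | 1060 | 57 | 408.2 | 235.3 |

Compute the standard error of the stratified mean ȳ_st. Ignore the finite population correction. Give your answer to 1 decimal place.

V̂(ȳ_st) = Σ W_h² s_h²/n_h, with W_h = N_h/N and N = 2200:
  stratum Small: (600/2200)²·63.0²/20 = 14.7607
  stratum Medium: (540/2200)²·123.3²/29 = 31.5842
  stratum Large: (1060/2200)²·235.3²/57 = 225.494
V̂(ȳ_st) = 271.839
SE(ȳ_st) = √271.839 = 16.4875

SE(ȳ_st) ≈ 16.5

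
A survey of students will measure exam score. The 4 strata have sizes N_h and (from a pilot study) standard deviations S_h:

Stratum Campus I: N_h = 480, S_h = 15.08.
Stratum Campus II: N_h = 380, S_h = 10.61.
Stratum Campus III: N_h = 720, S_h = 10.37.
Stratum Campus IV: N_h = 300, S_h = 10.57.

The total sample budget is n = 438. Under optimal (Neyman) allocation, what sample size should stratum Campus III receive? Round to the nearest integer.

149

Neyman allocation: n_h = n · N_h S_h / Σ N_i S_i, with n = 438.
  stratum Campus I: N_h·S_h = 480·15.08 = 7238.40
  stratum Campus II: N_h·S_h = 380·10.61 = 4031.80
  stratum Campus III: N_h·S_h = 720·10.37 = 7466.40
  stratum Campus IV: N_h·S_h = 300·10.57 = 3171.00
Σ N_h S_h = 21907.60
n for stratum Campus III = 438·7466.40/21907.60 = 149.276 → 149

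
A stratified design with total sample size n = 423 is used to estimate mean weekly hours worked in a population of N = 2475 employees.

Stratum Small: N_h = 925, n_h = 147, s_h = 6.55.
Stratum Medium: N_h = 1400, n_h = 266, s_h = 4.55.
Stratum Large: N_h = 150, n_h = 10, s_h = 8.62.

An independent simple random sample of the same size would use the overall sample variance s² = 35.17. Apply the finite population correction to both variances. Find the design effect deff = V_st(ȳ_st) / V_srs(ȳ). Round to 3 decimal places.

V̂(ȳ_st) = Σ W_h² (1 − n_h/N_h) s_h²/n_h, with W_h = N_h/N and N = 2475:
  stratum Small: (925/2475)²·(1 − 147/925)·6.55²/147 = 0.0342875
  stratum Medium: (1400/2475)²·(1 − 266/1400)·4.55²/266 = 0.0201712
  stratum Large: (150/2475)²·(1 − 10/150)·8.62²/10 = 0.0254732
V_st = 0.0799319
V_srs = (1 − 423/2475)·35.17/423 = 0.0689341
deff = V_st / V_srs = 0.0799319/0.0689341 = 1.1595

deff ≈ 1.160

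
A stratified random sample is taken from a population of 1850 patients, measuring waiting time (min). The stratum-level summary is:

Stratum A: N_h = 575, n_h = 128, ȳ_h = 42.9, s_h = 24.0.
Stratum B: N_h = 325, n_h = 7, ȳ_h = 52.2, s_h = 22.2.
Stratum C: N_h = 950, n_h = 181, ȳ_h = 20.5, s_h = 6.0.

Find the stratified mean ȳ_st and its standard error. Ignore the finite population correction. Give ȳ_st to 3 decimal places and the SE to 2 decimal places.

ȳ_st ≈ 33.031, SE ≈ 1.63

ȳ_st = Σ W_h ȳ_h = (575·42.9 + 325·52.2 + 950·20.5)/1850 = 33.03108
V̂(ȳ_st) = Σ W_h² s_h²/n_h, with W_h = N_h/N and N = 1850:
  stratum A: (575/1850)²·24.0²/128 = 0.434715
  stratum B: (325/1850)²·22.2²/7 = 2.17286
  stratum C: (950/1850)²·6.0²/181 = 0.0524478
V̂(ȳ_st) = 2.66002
SE(ȳ_st) = √2.66002 = 1.63096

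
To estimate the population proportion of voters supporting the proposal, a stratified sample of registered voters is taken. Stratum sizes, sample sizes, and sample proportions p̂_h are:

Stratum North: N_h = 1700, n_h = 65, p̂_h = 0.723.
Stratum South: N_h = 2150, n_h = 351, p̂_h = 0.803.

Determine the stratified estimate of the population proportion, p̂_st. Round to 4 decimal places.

p̂_st ≈ 0.7677

N = 3850; stratum weights W_h = N_h/N.
p̂_st = Σ W_h p̂_h = (1700·0.723 + 2150·0.803)/3850 = 0.76768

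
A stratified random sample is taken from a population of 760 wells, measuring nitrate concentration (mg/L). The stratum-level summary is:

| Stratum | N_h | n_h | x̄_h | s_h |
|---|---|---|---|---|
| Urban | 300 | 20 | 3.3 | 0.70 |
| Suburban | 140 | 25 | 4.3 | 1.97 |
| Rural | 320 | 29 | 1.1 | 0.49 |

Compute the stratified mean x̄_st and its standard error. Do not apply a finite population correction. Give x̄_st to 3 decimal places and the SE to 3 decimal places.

x̄_st ≈ 2.558, SE ≈ 0.103

x̄_st = Σ W_h x̄_h = (300·3.3 + 140·4.3 + 320·1.1)/760 = 2.55789
V̂(x̄_st) = Σ W_h² s_h²/n_h, with W_h = N_h/N and N = 760:
  stratum Urban: (300/760)²·0.70²/20 = 0.00381752
  stratum Suburban: (140/760)²·1.97²/25 = 0.0052677
  stratum Rural: (320/760)²·0.49²/29 = 0.0014678
V̂(x̄_st) = 0.010553
SE(x̄_st) = √0.010553 = 0.102728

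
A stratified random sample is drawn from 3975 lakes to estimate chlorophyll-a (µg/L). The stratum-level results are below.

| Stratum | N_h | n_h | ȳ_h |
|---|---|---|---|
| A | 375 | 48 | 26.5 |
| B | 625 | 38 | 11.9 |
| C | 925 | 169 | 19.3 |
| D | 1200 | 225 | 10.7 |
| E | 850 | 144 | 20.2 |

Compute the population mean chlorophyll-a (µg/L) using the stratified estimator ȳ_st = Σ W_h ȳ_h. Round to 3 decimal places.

ȳ_st ≈ 16.412

N = Σ N_h = 3975. Stratum weights W_h = N_h/N.
ȳ_st = (375·26.5 + 625·11.9 + 925·19.3 + 1200·10.7 + 850·20.2) / 3975 = 16.41195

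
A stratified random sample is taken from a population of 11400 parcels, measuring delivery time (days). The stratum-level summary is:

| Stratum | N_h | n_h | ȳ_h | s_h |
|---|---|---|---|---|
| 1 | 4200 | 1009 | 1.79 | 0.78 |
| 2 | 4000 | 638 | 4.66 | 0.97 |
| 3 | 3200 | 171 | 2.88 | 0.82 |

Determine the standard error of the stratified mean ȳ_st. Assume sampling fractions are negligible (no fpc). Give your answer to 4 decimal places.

SE(ȳ_st) ≈ 0.0239

V̂(ȳ_st) = Σ W_h² s_h²/n_h, with W_h = N_h/N and N = 11400:
  stratum 1: (4200/11400)²·0.78²/1009 = 8.1844e-05
  stratum 2: (4000/11400)²·0.97²/638 = 0.000181565
  stratum 3: (3200/11400)²·0.82²/171 = 0.000309829
V̂(ȳ_st) = 0.000573238
SE(ȳ_st) = √0.000573238 = 0.0239424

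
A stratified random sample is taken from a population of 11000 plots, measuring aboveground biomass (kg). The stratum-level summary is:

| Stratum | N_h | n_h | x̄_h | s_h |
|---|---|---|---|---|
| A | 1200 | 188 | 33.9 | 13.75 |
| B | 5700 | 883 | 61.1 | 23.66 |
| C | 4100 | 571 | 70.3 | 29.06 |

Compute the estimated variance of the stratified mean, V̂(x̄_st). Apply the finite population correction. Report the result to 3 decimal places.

V̂(x̄_st) = Σ W_h² (1 − n_h/N_h) s_h²/n_h, with W_h = N_h/N and N = 11000:
  stratum A: (1200/11000)²·(1 − 188/1200)·13.75²/188 = 0.0100931
  stratum B: (5700/11000)²·(1 − 883/5700)·23.66²/883 = 0.143858
  stratum C: (4100/11000)²·(1 − 571/4100)·29.06²/571 = 0.17685
V̂(x̄_st) = 0.330801

V̂(x̄_st) ≈ 0.331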